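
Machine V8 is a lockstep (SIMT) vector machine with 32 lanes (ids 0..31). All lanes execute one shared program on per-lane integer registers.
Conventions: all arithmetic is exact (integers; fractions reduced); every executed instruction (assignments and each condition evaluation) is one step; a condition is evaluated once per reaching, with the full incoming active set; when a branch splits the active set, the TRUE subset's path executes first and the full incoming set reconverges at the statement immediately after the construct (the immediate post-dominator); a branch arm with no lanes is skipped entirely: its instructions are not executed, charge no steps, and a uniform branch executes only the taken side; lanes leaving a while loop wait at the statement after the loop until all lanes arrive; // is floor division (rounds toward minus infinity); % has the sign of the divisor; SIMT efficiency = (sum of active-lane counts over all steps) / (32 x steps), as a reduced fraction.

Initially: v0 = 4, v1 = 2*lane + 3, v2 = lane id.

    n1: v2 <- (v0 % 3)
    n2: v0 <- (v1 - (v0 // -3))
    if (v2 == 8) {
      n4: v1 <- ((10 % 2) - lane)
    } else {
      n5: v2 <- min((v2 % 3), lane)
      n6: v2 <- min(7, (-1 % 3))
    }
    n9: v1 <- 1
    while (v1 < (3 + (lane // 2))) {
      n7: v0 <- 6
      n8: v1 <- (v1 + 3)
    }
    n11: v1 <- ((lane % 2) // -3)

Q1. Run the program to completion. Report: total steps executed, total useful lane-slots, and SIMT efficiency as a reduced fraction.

Answer: 26 steps, 592 useful, 37/52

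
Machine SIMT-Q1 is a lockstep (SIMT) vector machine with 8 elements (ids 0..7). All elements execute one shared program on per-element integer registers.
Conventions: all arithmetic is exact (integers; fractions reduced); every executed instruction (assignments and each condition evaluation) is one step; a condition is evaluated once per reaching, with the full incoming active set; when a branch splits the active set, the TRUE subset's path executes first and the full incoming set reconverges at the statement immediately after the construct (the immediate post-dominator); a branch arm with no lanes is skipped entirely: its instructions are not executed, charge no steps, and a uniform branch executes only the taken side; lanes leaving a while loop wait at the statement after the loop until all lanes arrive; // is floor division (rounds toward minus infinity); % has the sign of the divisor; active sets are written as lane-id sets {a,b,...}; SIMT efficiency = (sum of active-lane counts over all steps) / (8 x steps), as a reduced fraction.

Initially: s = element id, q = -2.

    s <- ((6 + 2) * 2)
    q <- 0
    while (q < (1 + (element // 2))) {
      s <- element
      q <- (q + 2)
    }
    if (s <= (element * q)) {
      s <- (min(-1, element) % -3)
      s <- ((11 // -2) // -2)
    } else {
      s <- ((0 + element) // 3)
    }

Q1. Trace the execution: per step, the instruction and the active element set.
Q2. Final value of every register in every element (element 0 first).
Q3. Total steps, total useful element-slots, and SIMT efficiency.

step 0: s <- ((6 + 2) * 2)           {0,1,2,3,4,5,6,7}
step 1: q <- 0                       {0,1,2,3,4,5,6,7}
step 2: eval (q < (1 + (element // 2))) {0,1,2,3,4,5,6,7}
step 3: s <- element                 {0,1,2,3,4,5,6,7}
step 4: q <- (q + 2)                 {0,1,2,3,4,5,6,7}
step 5: eval (q < (1 + (element // 2))) {0,1,2,3,4,5,6,7}
step 6: s <- element                 {4,5,6,7}
step 7: q <- (q + 2)                 {4,5,6,7}
step 8: eval (q < (1 + (element // 2))) {4,5,6,7}
step 9: eval (s <= (element * q))    {0,1,2,3,4,5,6,7}
step 10: s <- (min(-1, element) % -3) {0,1,2,3,4,5,6,7}
step 11: s <- ((11 // -2) // -2)      {0,1,2,3,4,5,6,7}

Answer: 12 steps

s: 3,3,3,3,3,3,3,3
q: 2,2,2,2,4,4,4,4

steps = 12; useful = 84; efficiency = 84/96 = 7/8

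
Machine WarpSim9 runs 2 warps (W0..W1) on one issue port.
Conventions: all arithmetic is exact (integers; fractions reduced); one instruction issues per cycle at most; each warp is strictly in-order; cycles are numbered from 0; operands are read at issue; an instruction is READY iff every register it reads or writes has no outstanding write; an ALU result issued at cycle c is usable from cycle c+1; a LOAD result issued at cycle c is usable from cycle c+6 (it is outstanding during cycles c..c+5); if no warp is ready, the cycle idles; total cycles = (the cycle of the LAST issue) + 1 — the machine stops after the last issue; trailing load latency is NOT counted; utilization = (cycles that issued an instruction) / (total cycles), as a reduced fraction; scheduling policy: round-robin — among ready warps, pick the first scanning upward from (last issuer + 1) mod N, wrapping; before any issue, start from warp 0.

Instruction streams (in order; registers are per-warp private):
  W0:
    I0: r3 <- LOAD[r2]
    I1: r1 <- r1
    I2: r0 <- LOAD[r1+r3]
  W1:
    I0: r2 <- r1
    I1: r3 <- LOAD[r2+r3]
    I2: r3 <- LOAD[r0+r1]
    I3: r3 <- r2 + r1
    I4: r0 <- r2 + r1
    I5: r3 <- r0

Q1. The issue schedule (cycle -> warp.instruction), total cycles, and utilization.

cycle 0: W0.I0
cycle 1: W1.I0
cycle 2: W0.I1
cycle 3: W1.I1
cycle 4: idle
cycle 5: idle
cycle 6: W0.I2
cycle 7: idle
cycle 8: idle
cycle 9: W1.I2
cycle 10: idle
cycle 11: idle
cycle 12: idle
cycle 13: idle
cycle 14: idle
cycle 15: W1.I3
cycle 16: W1.I4
cycle 17: W1.I5

Answer: 18 cycles, utilization 1/2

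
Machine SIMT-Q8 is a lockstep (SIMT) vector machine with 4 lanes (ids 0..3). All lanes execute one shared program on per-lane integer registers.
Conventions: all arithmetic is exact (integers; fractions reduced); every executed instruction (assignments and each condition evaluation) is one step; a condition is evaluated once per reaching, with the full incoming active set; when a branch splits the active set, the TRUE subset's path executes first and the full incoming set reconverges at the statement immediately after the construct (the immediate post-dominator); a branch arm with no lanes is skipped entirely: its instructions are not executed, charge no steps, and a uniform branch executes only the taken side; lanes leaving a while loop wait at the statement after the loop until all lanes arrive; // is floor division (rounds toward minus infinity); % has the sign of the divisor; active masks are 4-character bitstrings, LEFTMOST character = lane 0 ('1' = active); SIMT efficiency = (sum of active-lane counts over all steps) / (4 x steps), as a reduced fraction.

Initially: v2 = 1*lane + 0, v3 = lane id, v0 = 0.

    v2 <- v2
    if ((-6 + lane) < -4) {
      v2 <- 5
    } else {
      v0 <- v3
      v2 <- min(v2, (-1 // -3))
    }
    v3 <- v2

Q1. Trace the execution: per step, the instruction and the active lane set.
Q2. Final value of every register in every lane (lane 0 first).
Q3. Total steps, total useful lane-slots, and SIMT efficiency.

step 0: v2 <- v2                     1111
step 1: eval ((-6 + lane) < -4)      1111
step 2: v2 <- 5                      1100
step 3: v0 <- v3                     0011
step 4: v2 <- min(v2, (-1 // -3))    0011
step 5: v3 <- v2                     1111

Answer: 6 steps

v2: 5,5,0,0
v3: 5,5,0,0
v0: 0,0,2,3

steps = 6; useful = 18; efficiency = 18/24 = 3/4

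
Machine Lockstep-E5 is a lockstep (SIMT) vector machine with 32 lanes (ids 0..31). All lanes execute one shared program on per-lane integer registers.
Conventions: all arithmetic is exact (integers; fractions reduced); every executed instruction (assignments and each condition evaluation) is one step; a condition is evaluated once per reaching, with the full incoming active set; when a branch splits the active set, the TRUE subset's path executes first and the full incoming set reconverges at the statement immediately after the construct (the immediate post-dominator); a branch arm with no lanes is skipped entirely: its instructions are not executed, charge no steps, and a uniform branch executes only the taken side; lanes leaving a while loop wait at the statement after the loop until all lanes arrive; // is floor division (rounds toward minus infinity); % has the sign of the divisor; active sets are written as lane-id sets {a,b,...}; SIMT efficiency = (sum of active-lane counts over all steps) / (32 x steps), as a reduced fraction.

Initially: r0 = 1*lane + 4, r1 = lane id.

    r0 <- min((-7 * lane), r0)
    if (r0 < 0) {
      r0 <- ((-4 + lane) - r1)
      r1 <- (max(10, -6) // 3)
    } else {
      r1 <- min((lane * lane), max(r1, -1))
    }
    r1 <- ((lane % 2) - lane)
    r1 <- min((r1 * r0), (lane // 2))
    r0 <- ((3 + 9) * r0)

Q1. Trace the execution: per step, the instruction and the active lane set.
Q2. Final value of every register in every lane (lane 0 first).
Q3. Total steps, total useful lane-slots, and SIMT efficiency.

step 0: r0 <- min((-7 * lane), r0)   {0,1,2,3,4,5,6,7,8,9,10,11,12,13,14,15,16,17,18,19,20,21,22,23,24,25,26,27,28,29,30,31}
step 1: eval (r0 < 0)                {0,1,2,3,4,5,6,7,8,9,10,11,12,13,14,15,16,17,18,19,20,21,22,23,24,25,26,27,28,29,30,31}
step 2: r0 <- ((-4 + lane) - r1)     {1,2,3,4,5,6,7,8,9,10,11,12,13,14,15,16,17,18,19,20,21,22,23,24,25,26,27,28,29,30,31}
step 3: r1 <- (max(10, -6) // 3)     {1,2,3,4,5,6,7,8,9,10,11,12,13,14,15,16,17,18,19,20,21,22,23,24,25,26,27,28,29,30,31}
step 4: r1 <- min((lane * lane), max(r1, -1)) {0}
step 5: r1 <- ((lane % 2) - lane)    {0,1,2,3,4,5,6,7,8,9,10,11,12,13,14,15,16,17,18,19,20,21,22,23,24,25,26,27,28,29,30,31}
step 6: r1 <- min((r1 * r0), (lane // 2)) {0,1,2,3,4,5,6,7,8,9,10,11,12,13,14,15,16,17,18,19,20,21,22,23,24,25,26,27,28,29,30,31}
step 7: r0 <- ((3 + 9) * r0)         {0,1,2,3,4,5,6,7,8,9,10,11,12,13,14,15,16,17,18,19,20,21,22,23,24,25,26,27,28,29,30,31}

Answer: 8 steps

r0: 0,-48,-48,-48,-48,-48,-48,-48,-48,-48,-48,-48,-48,-48,-48,-48,-48,-48,-48,-48,-48,-48,-48,-48,-48,-48,-48,-48,-48,-48,-48,-48
r1: 0,0,1,1,2,2,3,3,4,4,5,5,6,6,7,7,8,8,9,9,10,10,11,11,12,12,13,13,14,14,15,15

steps = 8; useful = 223; efficiency = 223/256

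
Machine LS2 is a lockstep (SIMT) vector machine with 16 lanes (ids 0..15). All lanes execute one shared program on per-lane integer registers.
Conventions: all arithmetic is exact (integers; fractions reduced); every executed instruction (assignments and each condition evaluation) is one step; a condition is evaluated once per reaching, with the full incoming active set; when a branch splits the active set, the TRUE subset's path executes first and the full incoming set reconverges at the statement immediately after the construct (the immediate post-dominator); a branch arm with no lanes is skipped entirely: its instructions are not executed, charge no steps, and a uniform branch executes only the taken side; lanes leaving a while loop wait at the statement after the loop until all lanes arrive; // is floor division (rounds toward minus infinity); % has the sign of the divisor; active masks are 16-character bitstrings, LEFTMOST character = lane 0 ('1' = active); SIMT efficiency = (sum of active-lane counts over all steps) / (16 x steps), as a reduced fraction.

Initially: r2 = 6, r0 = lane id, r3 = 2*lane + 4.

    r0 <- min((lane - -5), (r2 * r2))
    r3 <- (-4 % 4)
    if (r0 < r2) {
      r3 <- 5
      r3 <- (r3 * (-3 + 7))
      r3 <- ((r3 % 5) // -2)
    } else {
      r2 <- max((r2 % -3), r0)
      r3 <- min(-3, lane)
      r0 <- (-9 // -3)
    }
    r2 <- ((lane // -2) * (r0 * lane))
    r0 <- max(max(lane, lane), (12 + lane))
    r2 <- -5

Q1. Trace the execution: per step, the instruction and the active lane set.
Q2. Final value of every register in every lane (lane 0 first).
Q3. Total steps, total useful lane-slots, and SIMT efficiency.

step 0: r0 <- min((lane - -5), (r2 * r2)) 1111111111111111
step 1: r3 <- (-4 % 4)               1111111111111111
step 2: eval (r0 < r2)               1111111111111111
step 3: r3 <- 5                      1000000000000000
step 4: r3 <- (r3 * (-3 + 7))        1000000000000000
step 5: r3 <- ((r3 % 5) // -2)       1000000000000000
step 6: r2 <- max((r2 % -3), r0)     0111111111111111
step 7: r3 <- min(-3, lane)          0111111111111111
step 8: r0 <- (-9 // -3)             0111111111111111
step 9: r2 <- ((lane // -2) * (r0 * lane)) 1111111111111111
step 10: r0 <- max(max(lane, lane), (12 + lane)) 1111111111111111
step 11: r2 <- -5                     1111111111111111

Answer: 12 steps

r2: -5,-5,-5,-5,-5,-5,-5,-5,-5,-5,-5,-5,-5,-5,-5,-5
r0: 12,13,14,15,16,17,18,19,20,21,22,23,24,25,26,27
r3: 0,-3,-3,-3,-3,-3,-3,-3,-3,-3,-3,-3,-3,-3,-3,-3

steps = 12; useful = 144; efficiency = 144/192 = 3/4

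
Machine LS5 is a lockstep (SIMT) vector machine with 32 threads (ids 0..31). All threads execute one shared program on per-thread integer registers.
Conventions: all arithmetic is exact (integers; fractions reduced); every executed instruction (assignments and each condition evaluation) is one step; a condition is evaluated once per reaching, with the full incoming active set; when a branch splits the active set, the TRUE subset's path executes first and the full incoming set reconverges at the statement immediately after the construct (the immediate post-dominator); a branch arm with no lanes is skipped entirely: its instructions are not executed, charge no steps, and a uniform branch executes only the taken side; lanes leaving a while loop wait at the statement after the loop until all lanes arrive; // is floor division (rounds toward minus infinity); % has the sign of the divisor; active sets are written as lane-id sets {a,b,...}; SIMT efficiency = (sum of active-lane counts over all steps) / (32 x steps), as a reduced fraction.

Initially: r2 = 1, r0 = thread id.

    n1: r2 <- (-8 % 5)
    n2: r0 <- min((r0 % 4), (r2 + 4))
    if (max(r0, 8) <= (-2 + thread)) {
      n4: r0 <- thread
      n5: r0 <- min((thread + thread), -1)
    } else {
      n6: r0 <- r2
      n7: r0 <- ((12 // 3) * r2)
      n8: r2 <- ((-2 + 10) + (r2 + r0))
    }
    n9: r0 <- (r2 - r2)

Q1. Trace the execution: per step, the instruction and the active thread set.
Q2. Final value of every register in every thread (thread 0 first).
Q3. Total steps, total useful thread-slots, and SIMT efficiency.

step 0: r2 <- (-8 % 5)               {0,1,2,3,4,5,6,7,8,9,10,11,12,13,14,15,16,17,18,19,20,21,22,23,24,25,26,27,28,29,30,31}
step 1: r0 <- min((r0 % 4), (r2 + 4)) {0,1,2,3,4,5,6,7,8,9,10,11,12,13,14,15,16,17,18,19,20,21,22,23,24,25,26,27,28,29,30,31}
step 2: eval (max(r0, 8) <= (-2 + thread)) {0,1,2,3,4,5,6,7,8,9,10,11,12,13,14,15,16,17,18,19,20,21,22,23,24,25,26,27,28,29,30,31}
step 3: r0 <- thread                 {10,11,12,13,14,15,16,17,18,19,20,21,22,23,24,25,26,27,28,29,30,31}
step 4: r0 <- min((thread + thread), -1) {10,11,12,13,14,15,16,17,18,19,20,21,22,23,24,25,26,27,28,29,30,31}
step 5: r0 <- r2                     {0,1,2,3,4,5,6,7,8,9}
step 6: r0 <- ((12 // 3) * r2)       {0,1,2,3,4,5,6,7,8,9}
step 7: r2 <- ((-2 + 10) + (r2 + r0)) {0,1,2,3,4,5,6,7,8,9}
step 8: r0 <- (r2 - r2)              {0,1,2,3,4,5,6,7,8,9,10,11,12,13,14,15,16,17,18,19,20,21,22,23,24,25,26,27,28,29,30,31}

Answer: 9 steps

r2: 18,18,18,18,18,18,18,18,18,18,2,2,2,2,2,2,2,2,2,2,2,2,2,2,2,2,2,2,2,2,2,2
r0: 0,0,0,0,0,0,0,0,0,0,0,0,0,0,0,0,0,0,0,0,0,0,0,0,0,0,0,0,0,0,0,0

steps = 9; useful = 202; efficiency = 202/288 = 101/144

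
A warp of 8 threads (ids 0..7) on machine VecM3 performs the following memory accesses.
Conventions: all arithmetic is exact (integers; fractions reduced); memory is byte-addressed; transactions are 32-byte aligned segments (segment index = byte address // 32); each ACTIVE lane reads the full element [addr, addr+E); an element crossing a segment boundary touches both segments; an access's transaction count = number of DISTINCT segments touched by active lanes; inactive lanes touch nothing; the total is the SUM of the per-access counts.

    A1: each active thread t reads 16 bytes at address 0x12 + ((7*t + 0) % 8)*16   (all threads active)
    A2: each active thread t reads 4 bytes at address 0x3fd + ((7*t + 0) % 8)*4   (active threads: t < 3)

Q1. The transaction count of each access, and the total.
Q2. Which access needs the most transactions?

A1: 5 transactions
A2: 2 transactions

Answer: 5,2; total 7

Answer: A1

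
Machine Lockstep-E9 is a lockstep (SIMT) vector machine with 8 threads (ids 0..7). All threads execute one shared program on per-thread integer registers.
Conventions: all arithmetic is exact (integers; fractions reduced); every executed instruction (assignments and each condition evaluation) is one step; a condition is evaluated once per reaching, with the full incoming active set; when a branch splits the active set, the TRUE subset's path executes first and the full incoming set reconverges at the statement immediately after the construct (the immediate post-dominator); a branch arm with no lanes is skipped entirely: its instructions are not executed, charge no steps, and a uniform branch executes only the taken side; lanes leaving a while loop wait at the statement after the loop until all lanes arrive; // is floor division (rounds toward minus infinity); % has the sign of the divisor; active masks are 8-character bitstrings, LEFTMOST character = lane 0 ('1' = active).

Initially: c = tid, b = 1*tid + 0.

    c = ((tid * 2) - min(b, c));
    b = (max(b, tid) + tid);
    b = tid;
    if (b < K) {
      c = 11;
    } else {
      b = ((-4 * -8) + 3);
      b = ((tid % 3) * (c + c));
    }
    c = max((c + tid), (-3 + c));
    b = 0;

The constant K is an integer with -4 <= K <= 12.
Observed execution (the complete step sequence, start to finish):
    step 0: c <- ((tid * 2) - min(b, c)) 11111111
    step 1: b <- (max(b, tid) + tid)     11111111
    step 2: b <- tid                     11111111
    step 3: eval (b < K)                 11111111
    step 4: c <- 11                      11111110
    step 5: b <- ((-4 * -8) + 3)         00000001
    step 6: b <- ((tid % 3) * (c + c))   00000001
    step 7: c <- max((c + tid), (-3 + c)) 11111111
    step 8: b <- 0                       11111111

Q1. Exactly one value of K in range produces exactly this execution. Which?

Answer: K = 7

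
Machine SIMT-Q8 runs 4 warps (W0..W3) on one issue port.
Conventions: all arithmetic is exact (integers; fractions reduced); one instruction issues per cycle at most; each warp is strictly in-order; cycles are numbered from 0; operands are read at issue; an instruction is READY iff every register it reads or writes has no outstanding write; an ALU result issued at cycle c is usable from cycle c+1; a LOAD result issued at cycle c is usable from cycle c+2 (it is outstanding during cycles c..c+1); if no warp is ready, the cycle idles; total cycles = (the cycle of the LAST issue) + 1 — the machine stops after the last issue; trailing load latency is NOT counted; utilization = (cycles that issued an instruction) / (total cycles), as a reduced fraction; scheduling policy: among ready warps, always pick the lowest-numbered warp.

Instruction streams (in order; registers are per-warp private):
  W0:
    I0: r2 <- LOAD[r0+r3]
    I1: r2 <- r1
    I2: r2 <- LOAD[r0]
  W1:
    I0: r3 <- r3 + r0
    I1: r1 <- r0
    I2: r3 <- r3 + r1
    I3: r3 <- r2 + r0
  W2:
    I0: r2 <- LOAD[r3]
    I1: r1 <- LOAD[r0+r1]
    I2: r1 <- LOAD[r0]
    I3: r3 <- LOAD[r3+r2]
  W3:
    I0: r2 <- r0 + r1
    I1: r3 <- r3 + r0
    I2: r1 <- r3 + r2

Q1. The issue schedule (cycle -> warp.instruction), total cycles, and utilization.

cycle 0: W0.I0
cycle 1: W1.I0
cycle 2: W0.I1
cycle 3: W0.I2
cycle 4: W1.I1
cycle 5: W1.I2
cycle 6: W1.I3
cycle 7: W2.I0
cycle 8: W2.I1
cycle 9: W3.I0
cycle 10: W2.I2
cycle 11: W2.I3
cycle 12: W3.I1
cycle 13: W3.I2

Answer: 14 cycles, utilization 1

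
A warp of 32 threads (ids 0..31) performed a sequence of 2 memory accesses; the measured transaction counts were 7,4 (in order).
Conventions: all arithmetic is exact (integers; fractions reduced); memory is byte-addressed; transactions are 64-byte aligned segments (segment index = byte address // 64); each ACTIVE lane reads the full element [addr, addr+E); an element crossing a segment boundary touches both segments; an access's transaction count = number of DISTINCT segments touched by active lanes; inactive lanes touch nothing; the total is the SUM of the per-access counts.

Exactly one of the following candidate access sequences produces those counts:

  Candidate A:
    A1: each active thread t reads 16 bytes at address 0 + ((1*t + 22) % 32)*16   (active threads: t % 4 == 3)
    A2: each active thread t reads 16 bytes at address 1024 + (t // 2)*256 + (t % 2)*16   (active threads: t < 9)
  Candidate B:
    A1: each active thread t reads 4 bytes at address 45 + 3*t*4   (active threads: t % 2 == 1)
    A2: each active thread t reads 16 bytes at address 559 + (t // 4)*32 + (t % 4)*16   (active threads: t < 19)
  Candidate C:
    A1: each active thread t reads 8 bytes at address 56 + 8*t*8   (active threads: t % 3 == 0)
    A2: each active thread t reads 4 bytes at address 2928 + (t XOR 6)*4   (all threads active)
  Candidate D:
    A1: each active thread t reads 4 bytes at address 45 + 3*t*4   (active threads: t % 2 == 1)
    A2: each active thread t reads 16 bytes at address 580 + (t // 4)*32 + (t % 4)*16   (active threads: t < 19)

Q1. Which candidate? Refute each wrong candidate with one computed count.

A: A1 gives 8 transactions, not 7
C: A1 gives 11 transactions, not 7
D: A2 gives 3 transactions, not 4
B: all counts match (7,4)

Answer: B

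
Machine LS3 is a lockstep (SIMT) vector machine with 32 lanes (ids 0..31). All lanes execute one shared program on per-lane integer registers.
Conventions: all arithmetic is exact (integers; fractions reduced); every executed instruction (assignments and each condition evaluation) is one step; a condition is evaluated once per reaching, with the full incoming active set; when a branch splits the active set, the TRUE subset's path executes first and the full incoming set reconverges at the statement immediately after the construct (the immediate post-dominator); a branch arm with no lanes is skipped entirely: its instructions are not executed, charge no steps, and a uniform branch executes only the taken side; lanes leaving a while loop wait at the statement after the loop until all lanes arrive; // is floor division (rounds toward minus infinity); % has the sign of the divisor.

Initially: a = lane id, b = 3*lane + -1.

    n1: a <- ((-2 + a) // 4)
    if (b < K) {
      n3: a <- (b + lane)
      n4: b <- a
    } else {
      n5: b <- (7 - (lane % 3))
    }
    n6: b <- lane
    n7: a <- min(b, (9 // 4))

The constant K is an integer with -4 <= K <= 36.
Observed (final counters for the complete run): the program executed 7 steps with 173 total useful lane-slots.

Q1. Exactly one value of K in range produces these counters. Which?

Answer: K = 36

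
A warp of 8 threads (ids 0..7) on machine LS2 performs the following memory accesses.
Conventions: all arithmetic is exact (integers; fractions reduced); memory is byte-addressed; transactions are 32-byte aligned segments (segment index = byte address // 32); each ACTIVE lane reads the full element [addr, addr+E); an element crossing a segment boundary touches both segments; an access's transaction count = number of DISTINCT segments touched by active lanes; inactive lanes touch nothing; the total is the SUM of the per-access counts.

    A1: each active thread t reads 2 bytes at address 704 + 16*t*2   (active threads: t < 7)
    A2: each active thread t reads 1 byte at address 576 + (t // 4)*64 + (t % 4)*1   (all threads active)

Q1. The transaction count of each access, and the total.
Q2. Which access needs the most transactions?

A1: 7 transactions
A2: 2 transactions

Answer: 7,2; total 9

Answer: A1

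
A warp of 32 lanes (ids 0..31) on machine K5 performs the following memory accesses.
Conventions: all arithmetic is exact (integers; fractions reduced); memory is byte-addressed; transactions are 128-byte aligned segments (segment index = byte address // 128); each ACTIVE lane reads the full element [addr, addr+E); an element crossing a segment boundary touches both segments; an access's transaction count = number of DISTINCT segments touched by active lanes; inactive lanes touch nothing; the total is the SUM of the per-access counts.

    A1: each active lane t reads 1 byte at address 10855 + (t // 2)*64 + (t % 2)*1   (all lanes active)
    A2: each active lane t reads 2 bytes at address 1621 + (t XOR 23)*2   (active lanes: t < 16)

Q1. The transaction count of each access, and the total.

A1: 9 transactions
A2: 2 transactions

Answer: 9,2; total 11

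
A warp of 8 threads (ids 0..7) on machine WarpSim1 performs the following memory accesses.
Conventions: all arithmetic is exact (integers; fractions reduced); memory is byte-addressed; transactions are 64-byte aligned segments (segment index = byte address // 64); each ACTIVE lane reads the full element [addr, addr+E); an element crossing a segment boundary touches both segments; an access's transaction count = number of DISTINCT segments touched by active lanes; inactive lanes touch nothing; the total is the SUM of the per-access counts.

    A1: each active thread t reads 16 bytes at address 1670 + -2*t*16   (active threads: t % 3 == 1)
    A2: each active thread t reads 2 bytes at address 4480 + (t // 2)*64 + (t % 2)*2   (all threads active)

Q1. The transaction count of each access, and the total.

A1: 3 transactions
A2: 4 transactions

Answer: 3,4; total 7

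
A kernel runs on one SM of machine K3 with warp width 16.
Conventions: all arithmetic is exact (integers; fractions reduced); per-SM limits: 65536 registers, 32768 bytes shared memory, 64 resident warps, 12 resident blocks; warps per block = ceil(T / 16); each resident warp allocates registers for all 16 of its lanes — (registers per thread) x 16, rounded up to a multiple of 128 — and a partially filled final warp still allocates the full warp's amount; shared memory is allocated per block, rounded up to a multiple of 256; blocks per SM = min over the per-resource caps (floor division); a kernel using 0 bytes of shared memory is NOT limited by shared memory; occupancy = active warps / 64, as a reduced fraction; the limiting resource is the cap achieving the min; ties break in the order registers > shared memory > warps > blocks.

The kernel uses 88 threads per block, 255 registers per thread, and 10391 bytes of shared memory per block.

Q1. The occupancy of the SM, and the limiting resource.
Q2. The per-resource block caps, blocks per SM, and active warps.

Answer: occupancy 3/16, limited by registers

registers: 2 blocks
shared memory: 3 blocks
warps: 10 blocks
blocks: 12 blocks

Answer: 2 blocks, 12 active warps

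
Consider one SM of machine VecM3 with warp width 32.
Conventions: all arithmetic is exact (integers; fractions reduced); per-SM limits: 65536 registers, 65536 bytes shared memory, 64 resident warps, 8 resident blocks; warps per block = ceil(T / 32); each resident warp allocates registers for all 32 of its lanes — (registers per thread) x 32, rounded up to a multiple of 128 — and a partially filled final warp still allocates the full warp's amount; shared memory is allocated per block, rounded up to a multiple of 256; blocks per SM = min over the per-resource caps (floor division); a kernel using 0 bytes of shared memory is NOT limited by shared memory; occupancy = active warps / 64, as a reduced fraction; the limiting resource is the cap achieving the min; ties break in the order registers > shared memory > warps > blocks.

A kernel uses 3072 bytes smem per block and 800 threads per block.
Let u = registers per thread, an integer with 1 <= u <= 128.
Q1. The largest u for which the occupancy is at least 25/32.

Answer: u = 40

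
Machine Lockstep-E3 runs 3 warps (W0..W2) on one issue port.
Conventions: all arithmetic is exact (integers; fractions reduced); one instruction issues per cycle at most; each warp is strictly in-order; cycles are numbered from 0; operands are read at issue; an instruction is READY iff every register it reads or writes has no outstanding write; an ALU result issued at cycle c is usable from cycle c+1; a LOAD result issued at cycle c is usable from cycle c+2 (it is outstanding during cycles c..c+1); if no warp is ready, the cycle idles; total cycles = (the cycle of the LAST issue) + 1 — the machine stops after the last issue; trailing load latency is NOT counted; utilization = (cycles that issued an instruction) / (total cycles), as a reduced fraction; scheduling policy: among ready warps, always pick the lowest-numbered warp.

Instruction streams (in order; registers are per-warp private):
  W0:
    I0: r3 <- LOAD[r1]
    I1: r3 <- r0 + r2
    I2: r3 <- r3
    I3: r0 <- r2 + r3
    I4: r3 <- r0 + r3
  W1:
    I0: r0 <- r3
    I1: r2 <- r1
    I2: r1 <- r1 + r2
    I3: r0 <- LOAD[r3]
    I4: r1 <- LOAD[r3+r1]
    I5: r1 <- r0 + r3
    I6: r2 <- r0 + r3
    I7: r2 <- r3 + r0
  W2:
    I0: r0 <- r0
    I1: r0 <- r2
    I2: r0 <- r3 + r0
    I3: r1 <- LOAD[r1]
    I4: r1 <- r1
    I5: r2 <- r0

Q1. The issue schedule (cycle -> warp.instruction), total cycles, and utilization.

cycle 0: W0.I0
cycle 1: W1.I0
cycle 2: W0.I1
cycle 3: W0.I2
cycle 4: W0.I3
cycle 5: W0.I4
cycle 6: W1.I1
cycle 7: W1.I2
cycle 8: W1.I3
cycle 9: W1.I4
cycle 10: W2.I0
cycle 11: W1.I5
cycle 12: W1.I6
cycle 13: W1.I7
cycle 14: W2.I1
cycle 15: W2.I2
cycle 16: W2.I3
cycle 17: idle
cycle 18: W2.I4
cycle 19: W2.I5

Answer: 20 cycles, utilization 19/20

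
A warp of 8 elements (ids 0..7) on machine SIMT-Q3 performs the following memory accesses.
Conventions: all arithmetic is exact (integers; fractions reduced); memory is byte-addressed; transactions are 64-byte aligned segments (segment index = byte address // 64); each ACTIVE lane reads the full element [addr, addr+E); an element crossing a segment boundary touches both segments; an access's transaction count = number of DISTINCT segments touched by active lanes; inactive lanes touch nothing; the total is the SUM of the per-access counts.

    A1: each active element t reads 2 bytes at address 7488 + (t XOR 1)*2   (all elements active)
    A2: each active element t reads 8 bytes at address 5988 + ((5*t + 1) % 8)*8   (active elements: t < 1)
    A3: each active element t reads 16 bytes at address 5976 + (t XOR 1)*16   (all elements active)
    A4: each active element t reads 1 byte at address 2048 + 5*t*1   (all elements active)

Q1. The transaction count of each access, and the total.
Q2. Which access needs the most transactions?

A1: 1 transaction
A2: 1 transaction
A3: 3 transactions
A4: 1 transaction

Answer: 1,1,3,1; total 6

Answer: A3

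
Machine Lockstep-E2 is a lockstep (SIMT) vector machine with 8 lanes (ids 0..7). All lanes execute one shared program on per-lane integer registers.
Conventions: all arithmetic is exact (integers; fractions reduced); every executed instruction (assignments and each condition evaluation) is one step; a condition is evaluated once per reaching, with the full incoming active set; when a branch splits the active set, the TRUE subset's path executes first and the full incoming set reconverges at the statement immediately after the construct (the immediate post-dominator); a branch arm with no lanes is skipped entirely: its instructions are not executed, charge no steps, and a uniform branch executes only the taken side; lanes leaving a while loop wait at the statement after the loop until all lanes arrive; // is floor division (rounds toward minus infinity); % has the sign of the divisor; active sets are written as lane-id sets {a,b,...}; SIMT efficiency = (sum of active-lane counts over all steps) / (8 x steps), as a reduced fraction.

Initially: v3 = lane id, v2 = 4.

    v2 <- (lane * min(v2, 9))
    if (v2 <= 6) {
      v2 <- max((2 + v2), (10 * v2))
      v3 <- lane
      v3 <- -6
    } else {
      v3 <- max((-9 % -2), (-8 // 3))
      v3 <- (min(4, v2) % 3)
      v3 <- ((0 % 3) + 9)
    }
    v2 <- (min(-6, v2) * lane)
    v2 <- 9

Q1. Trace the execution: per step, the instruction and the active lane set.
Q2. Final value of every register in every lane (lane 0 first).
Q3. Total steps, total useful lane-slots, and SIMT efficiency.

step 0: v2 <- (lane * min(v2, 9))    {0,1,2,3,4,5,6,7}
step 1: eval (v2 <= 6)               {0,1,2,3,4,5,6,7}
step 2: v2 <- max((2 + v2), (10 * v2)) {0,1}
step 3: v3 <- lane                   {0,1}
step 4: v3 <- -6                     {0,1}
step 5: v3 <- max((-9 % -2), (-8 // 3)) {2,3,4,5,6,7}
step 6: v3 <- (min(4, v2) % 3)       {2,3,4,5,6,7}
step 7: v3 <- ((0 % 3) + 9)          {2,3,4,5,6,7}
step 8: v2 <- (min(-6, v2) * lane)   {0,1,2,3,4,5,6,7}
step 9: v2 <- 9                      {0,1,2,3,4,5,6,7}

Answer: 10 steps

v3: -6,-6,9,9,9,9,9,9
v2: 9,9,9,9,9,9,9,9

steps = 10; useful = 56; efficiency = 56/80 = 7/10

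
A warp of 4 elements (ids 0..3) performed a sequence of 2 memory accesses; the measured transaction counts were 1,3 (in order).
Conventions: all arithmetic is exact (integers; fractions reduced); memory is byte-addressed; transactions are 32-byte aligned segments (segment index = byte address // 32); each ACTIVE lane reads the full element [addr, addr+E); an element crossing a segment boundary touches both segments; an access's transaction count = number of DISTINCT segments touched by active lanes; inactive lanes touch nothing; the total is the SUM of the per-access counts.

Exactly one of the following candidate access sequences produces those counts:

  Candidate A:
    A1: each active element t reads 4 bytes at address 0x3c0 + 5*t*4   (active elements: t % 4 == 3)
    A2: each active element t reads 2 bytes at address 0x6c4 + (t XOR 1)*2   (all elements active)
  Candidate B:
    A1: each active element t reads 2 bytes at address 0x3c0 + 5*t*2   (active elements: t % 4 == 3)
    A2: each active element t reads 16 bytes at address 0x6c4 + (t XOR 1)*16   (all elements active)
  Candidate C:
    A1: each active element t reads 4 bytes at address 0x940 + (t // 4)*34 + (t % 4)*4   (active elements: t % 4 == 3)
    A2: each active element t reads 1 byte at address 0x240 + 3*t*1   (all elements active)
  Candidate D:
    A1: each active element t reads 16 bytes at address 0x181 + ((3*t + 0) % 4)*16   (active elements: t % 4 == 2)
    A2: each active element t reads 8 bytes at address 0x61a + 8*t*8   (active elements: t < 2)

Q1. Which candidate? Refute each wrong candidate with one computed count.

A: A2 gives 1 transaction, not 3
C: A2 gives 1 transaction, not 3
D: A2 gives 4 transactions, not 3
B: all counts match (1,3)

Answer: B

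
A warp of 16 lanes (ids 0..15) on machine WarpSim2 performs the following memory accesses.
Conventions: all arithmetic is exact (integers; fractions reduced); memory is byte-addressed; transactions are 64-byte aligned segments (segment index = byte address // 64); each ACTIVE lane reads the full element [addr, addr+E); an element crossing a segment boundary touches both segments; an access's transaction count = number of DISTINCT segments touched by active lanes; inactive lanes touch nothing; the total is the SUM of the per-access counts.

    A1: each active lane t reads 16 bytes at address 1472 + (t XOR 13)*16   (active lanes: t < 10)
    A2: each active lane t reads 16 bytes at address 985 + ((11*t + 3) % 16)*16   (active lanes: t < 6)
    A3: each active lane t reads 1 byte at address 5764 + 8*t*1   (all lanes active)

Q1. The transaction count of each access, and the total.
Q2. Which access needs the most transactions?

A1: 3 transactions
A2: 4 transactions
A3: 2 transactions

Answer: 3,4,2; total 9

Answer: A2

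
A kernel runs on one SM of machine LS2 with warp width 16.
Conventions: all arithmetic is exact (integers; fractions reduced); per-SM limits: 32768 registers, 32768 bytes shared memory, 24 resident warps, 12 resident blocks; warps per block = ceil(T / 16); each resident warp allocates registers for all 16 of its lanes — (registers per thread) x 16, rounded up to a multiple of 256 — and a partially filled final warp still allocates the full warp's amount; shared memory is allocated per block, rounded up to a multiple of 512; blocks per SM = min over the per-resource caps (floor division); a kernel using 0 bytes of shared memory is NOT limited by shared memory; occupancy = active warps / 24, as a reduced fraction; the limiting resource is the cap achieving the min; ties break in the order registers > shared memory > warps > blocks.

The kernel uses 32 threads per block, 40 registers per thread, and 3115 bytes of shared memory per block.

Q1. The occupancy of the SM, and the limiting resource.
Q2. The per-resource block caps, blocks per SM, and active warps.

Answer: occupancy 3/4, limited by shared memory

registers: 21 blocks
shared memory: 9 blocks
warps: 12 blocks
blocks: 12 blocks

Answer: 9 blocks, 18 active warps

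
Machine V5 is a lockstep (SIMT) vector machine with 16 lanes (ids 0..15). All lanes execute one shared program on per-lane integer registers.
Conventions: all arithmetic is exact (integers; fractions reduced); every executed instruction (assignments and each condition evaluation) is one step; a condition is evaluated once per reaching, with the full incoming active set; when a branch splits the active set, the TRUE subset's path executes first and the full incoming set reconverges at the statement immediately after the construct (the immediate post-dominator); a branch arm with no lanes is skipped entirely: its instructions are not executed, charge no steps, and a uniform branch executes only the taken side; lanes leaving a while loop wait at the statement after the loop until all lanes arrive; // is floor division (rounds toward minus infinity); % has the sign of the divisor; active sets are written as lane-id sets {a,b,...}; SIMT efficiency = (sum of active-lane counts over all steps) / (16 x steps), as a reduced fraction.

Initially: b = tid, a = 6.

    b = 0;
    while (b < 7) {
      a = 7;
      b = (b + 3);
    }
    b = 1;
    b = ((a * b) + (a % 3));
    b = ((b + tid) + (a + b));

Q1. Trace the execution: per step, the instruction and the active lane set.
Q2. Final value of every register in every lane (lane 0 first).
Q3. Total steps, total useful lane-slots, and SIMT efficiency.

step 0: b <- 0                       {0,1,2,3,4,5,6,7,8,9,10,11,12,13,14,15}
step 1: eval (b < 7)                 {0,1,2,3,4,5,6,7,8,9,10,11,12,13,14,15}
step 2: a <- 7                       {0,1,2,3,4,5,6,7,8,9,10,11,12,13,14,15}
step 3: b <- (b + 3)                 {0,1,2,3,4,5,6,7,8,9,10,11,12,13,14,15}
step 4: eval (b < 7)                 {0,1,2,3,4,5,6,7,8,9,10,11,12,13,14,15}
step 5: a <- 7                       {0,1,2,3,4,5,6,7,8,9,10,11,12,13,14,15}
step 6: b <- (b + 3)                 {0,1,2,3,4,5,6,7,8,9,10,11,12,13,14,15}
step 7: eval (b < 7)                 {0,1,2,3,4,5,6,7,8,9,10,11,12,13,14,15}
step 8: a <- 7                       {0,1,2,3,4,5,6,7,8,9,10,11,12,13,14,15}
step 9: b <- (b + 3)                 {0,1,2,3,4,5,6,7,8,9,10,11,12,13,14,15}
step 10: eval (b < 7)                 {0,1,2,3,4,5,6,7,8,9,10,11,12,13,14,15}
step 11: b <- 1                       {0,1,2,3,4,5,6,7,8,9,10,11,12,13,14,15}
step 12: b <- ((a * b) + (a % 3))     {0,1,2,3,4,5,6,7,8,9,10,11,12,13,14,15}
step 13: b <- ((b + tid) + (a + b))   {0,1,2,3,4,5,6,7,8,9,10,11,12,13,14,15}

Answer: 14 steps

b: 23,24,25,26,27,28,29,30,31,32,33,34,35,36,37,38
a: 7,7,7,7,7,7,7,7,7,7,7,7,7,7,7,7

steps = 14; useful = 224; efficiency = 224/224 = 1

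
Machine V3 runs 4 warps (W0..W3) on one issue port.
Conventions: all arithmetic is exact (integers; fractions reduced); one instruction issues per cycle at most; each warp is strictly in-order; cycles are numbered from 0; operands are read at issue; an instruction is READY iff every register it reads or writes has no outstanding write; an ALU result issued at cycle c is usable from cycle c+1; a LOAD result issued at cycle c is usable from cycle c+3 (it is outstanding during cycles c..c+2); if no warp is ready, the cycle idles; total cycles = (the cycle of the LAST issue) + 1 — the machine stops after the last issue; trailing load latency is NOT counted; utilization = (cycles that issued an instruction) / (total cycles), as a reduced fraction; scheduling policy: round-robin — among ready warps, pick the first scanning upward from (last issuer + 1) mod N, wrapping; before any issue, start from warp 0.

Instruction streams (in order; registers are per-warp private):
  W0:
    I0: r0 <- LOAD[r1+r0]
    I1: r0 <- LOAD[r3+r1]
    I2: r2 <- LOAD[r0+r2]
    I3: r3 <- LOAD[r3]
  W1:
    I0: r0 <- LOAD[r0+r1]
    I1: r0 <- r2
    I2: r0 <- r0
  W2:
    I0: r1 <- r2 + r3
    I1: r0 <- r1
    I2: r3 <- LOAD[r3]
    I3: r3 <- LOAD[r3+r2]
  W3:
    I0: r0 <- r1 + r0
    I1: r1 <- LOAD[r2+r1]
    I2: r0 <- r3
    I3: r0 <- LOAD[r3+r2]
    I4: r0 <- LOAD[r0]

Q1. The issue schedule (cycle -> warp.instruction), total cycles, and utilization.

cycle 0: W0.I0
cycle 1: W1.I0
cycle 2: W2.I0
cycle 3: W3.I0
cycle 4: W0.I1
cycle 5: W1.I1
cycle 6: W2.I1
cycle 7: W3.I1
cycle 8: W0.I2
cycle 9: W1.I2
cycle 10: W2.I2
cycle 11: W3.I2
cycle 12: W0.I3
cycle 13: W2.I3
cycle 14: W3.I3
cycle 15: idle
cycle 16: idle
cycle 17: W3.I4

Answer: 18 cycles, utilization 8/9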